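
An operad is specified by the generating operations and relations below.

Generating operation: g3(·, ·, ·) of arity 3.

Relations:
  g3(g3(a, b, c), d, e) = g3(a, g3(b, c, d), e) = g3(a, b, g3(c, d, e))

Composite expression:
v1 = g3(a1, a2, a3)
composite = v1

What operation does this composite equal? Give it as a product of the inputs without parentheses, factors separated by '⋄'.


a1 ⋄ a2 ⋄ a3

Every regrouping of g3 is equal, so read the a-inputs in written order.
g3(a1, a2, a3) flattens to a1 ⋄ a2 ⋄ a3


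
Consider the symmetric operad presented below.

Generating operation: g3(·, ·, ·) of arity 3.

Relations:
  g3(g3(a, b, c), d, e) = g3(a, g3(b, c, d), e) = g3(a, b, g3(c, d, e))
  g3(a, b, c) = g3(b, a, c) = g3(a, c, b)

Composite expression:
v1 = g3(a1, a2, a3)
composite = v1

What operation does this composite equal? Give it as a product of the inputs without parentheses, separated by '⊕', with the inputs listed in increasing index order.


a1 ⊕ a2 ⊕ a3

Reordering under g3 is free, so list the a-inputs canonically.
g3(a1, a2, a3) unparenthesizes to a1 ⊕ a2 ⊕ a3
rearranged into index order: a1 ⊕ a2 ⊕ a3


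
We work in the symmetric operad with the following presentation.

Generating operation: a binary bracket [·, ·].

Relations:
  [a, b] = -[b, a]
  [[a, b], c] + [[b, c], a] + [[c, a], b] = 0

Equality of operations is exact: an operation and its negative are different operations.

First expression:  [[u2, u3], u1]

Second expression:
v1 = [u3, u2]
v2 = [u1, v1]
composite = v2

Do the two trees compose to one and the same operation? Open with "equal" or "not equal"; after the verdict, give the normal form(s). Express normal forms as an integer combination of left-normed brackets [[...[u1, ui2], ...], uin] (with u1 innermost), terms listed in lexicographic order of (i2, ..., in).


equal; the common form is -[[u1, u2], u3] + [[u1, u3], u2]

The first expression reduces to -[[u1, u2], u3] + [[u1, u3], u2]
The second expression reduces to -[[u1, u2], u3] + [[u1, u3], u2]
The normal forms match — equal.


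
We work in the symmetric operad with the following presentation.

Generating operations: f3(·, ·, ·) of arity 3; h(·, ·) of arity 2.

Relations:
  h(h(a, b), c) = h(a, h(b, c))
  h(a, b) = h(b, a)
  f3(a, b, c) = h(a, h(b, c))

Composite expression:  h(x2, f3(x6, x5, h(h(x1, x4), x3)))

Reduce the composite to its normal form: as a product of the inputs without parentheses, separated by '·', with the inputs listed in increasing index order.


x1 · x2 · x3 · x4 · x5 · x6

With h associative and commutative, the x-input set is all that matters.
h(x1, x4) spells out as x1 · x4
h(h(x1, x4), x3) spells out as x1 · x4 · x3
f3(x6, x5, h(h(x1, x4), x3)) spells out as x6 · x5 · x1 · x4 · x3
h(x2, f3(x6, x5, h(h(x1, x4), x3))) spells out as x2 · x6 · x5 · x1 · x4 · x3
commutativity sorts the factors: x1 · x2 · x3 · x4 · x5 · x6


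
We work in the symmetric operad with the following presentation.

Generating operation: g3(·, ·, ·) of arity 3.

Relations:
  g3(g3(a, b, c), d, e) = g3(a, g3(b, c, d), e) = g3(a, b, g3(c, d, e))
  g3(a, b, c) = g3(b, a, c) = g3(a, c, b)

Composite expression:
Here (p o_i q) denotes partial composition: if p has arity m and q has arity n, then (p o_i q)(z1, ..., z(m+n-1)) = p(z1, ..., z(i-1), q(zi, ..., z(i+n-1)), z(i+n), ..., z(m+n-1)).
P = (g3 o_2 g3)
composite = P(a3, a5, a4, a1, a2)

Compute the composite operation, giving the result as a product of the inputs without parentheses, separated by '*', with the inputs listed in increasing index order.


a1 * a2 * a3 * a4 * a5

Reordering under g3 is free, so list the a-inputs canonically.
g3(a5, a4, a1) collapses to a5 * a4 * a1
g3(a3, g3(a5, a4, a1), a2) collapses to a3 * a5 * a4 * a1 * a2
reordering the factors by index: a1 * a2 * a3 * a4 * a5


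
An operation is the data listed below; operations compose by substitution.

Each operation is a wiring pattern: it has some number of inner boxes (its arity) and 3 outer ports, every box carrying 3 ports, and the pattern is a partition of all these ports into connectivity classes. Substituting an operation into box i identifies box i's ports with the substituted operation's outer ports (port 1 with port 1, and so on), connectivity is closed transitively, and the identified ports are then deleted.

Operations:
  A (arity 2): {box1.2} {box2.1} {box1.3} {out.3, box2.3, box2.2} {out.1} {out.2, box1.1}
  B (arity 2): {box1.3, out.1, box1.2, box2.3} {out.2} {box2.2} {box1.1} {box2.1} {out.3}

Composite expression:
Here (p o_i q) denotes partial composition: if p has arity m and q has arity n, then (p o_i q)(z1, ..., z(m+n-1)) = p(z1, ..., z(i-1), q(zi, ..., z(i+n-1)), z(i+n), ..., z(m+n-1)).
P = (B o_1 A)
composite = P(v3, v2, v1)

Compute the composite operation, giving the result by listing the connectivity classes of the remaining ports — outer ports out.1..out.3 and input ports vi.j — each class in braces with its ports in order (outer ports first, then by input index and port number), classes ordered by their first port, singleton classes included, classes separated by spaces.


{out.1, v1.3, v2.2, v2.3, v3.1} {out.2} {out.3} {v1.1} {v1.2} {v2.1} {v3.2} {v3.3}

Reachability decides: close wires over B-identified ports.
the subtree at A composes to {out.1} {out.2, v3.1} {out.3, v2.2, v2.3} {v2.1} {v3.2} {v3.3} on (v3, v2); out.j = own outer ports
the subtree at B composes to {out.1, v1.3, v2.2, v2.3, v3.1} {out.2} {out.3} {v1.1} {v1.2} {v2.1} {v3.2} {v3.3} on (v3, v2, v1); out.j = own outer ports


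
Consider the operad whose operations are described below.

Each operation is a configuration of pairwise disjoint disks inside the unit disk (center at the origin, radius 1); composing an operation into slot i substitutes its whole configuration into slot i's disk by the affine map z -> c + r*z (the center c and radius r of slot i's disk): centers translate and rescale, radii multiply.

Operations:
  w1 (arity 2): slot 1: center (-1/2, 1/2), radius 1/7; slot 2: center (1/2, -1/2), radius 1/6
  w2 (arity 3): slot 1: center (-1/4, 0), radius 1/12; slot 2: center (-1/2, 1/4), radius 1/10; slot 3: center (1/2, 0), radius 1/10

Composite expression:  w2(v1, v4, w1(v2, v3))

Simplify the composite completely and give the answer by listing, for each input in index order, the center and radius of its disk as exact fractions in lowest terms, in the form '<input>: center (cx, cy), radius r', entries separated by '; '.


v1: center (-1/4, 0), radius 1/12; v2: center (9/20, 1/20), radius 1/70; v3: center (11/20, -1/20), radius 1/60; v4: center (-1/2, 1/4), radius 1/10

Only the slot chain above each v matters under w2; compose those maps.
v1: after 1 affine step, its disk has center (-1/4, 0), radius 1/12
v4: after 1 affine step, its disk has center (-1/2, 1/4), radius 1/10
v2: after 2 affine steps, its disk has center (9/20, 1/20), radius 1/70
v3: after 2 affine steps, its disk has center (11/20, -1/20), radius 1/60


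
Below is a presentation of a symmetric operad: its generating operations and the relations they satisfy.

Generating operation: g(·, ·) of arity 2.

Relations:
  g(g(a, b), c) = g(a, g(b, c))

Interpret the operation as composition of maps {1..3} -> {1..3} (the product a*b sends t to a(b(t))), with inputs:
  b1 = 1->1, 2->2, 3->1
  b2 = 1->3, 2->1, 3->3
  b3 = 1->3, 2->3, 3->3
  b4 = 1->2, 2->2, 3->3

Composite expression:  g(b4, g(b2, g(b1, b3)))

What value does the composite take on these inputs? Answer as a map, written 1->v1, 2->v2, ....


1->3, 2->3, 3->3

g(b1, b3) = 1->1, 2->1, 3->1
g(b2, g(b1, b3)) = 1->3, 2->3, 3->3
g(b4, g(b2, g(b1, b3))) = 1->3, 2->3, 3->3


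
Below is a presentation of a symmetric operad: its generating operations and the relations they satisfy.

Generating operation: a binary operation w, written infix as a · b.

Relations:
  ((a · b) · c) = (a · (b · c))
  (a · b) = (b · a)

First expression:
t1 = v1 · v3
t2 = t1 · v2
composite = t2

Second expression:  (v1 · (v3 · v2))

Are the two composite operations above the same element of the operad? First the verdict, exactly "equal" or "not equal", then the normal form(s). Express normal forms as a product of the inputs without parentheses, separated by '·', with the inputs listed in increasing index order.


equal; both compose to v1 · v2 · v3

The first composite normalizes to v1 · v2 · v3
The second composite normalizes to v1 · v2 · v3
Identical normal forms: equal.


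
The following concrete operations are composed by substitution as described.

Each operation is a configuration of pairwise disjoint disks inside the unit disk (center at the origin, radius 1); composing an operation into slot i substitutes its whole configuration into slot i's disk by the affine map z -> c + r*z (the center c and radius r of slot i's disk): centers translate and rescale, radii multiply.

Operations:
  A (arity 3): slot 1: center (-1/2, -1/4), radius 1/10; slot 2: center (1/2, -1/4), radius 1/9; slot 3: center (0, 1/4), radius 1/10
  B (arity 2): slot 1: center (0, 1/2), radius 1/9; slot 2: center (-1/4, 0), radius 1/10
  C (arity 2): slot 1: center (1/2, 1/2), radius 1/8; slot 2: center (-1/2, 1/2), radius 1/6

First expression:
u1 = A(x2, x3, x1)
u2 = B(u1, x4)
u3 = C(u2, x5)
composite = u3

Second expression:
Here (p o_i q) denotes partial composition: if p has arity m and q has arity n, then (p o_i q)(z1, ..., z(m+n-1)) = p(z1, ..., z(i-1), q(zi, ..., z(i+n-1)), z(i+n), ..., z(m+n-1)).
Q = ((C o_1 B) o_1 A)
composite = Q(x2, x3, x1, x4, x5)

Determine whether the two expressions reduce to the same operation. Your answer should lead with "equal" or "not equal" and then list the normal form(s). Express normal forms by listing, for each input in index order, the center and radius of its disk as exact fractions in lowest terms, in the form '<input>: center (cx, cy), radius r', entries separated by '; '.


The first composite normalizes to x1: center (1/2, 163/288), radius 1/720; x2: center (71/144, 161/288), radius 1/720; x3: center (73/144, 161/288), radius 1/648; x4: center (15/32, 1/2), radius 1/80; x5: center (-1/2, 1/2), radius 1/6
The second composite normalizes to x1: center (1/2, 163/288), radius 1/720; x2: center (71/144, 161/288), radius 1/720; x3: center (73/144, 161/288), radius 1/648; x4: center (15/32, 1/2), radius 1/80; x5: center (-1/2, 1/2), radius 1/6
The forms coincide; equal.

equal: each reduces to x1: center (1/2, 163/288), radius 1/720; x2: center (71/144, 161/288), radius 1/720; x3: center (73/144, 161/288), radius 1/648; x4: center (15/32, 1/2), radius 1/80; x5: center (-1/2, 1/2), radius 1/6


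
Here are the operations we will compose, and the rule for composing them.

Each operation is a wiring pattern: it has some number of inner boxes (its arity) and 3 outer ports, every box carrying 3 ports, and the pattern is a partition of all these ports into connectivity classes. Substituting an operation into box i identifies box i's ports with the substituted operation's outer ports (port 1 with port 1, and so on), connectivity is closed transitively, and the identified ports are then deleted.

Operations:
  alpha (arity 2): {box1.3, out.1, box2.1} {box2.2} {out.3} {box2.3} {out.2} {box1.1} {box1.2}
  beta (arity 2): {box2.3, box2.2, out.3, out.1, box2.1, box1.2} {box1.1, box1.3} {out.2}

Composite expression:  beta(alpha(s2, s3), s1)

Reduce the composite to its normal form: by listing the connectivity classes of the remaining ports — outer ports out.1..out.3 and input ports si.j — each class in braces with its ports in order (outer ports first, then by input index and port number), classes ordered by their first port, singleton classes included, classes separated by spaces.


{out.1, out.3, s1.1, s1.2, s1.3} {out.2} {s2.1} {s2.2} {s2.3, s3.1} {s3.2} {s3.3}


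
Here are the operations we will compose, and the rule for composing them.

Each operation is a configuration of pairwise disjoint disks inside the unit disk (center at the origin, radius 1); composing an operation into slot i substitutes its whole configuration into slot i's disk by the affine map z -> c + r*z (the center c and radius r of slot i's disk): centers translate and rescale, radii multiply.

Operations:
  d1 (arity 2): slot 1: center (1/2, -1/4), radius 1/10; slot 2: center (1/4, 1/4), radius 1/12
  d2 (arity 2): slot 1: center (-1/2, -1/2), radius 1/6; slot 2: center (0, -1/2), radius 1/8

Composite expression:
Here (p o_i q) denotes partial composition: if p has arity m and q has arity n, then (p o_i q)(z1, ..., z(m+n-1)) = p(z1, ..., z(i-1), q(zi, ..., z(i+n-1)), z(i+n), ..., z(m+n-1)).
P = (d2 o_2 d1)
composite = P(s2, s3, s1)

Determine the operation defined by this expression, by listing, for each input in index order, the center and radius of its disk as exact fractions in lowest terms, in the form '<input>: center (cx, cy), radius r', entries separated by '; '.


s1: center (1/32, -15/32), radius 1/96; s2: center (-1/2, -1/2), radius 1/6; s3: center (1/16, -17/32), radius 1/80

Below d2, radii multiply path by path; the s-disk centers shift.
s2: after 1 affine step, its disk has center (-1/2, -1/2), radius 1/6
s3: after 2 affine steps, its disk has center (1/16, -17/32), radius 1/80
s1: after 2 affine steps, its disk has center (1/32, -15/32), radius 1/96


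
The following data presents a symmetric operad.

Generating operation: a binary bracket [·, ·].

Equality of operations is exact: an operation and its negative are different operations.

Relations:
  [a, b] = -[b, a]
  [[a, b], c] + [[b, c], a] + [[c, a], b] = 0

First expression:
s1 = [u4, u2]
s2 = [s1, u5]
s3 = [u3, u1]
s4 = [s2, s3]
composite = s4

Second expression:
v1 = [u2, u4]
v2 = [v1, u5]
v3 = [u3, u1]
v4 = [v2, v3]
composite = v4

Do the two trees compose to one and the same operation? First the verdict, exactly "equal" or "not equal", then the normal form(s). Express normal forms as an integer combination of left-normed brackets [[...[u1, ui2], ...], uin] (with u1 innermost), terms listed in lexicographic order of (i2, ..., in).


not equal: they reduce to -[[[[u1, u3], u2], u4], u5] + [[[[u1, u3], u4], u2], u5] + [[[[u1, u3], u5], u2], u4] - [[[[u1, u3], u5], u4], u2] and [[[[u1, u3], u2], u4], u5] - [[[[u1, u3], u4], u2], u5] - [[[[u1, u3], u5], u2], u4] + [[[[u1, u3], u5], u4], u2]


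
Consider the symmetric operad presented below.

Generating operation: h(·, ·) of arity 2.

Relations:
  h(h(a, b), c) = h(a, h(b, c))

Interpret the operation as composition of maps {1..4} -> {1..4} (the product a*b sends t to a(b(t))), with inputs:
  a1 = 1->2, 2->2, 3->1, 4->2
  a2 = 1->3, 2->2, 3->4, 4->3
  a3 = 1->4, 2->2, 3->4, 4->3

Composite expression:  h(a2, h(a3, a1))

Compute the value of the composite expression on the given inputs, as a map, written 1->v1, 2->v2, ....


1->2, 2->2, 3->3, 4->2

h(a3, a1) = 1->2, 2->2, 3->4, 4->2
h(a2, h(a3, a1)) = 1->2, 2->2, 3->3, 4->2


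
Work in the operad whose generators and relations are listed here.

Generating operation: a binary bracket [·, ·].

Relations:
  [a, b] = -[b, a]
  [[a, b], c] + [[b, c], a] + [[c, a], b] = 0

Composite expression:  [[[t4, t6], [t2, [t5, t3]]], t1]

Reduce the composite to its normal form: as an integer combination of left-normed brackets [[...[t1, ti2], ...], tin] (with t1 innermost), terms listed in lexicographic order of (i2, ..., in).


Skip Jacobi rewriting: expand, keep t1-initial words, read off terms.
Composite bracket: [[[t4, t6], [t2, [t5, t3]]], t1]
The bracket unfolds into 32 signed words via [a, b] = ab - ba (2^5 = 32).
Words beginning with t1 determine it all:
  word t1t2t3t5t4t6 has sign -1, contributing -[[[[[t1, t2], t3], t5], t4], t6]
  word t1t2t3t5t6t4 has sign +1, contributing +[[[[[t1, t2], t3], t5], t6], t4]
  word t1t2t5t3t4t6 has sign +1, contributing +[[[[[t1, t2], t5], t3], t4], t6]
  word t1t2t5t3t6t4 has sign -1, contributing -[[[[[t1, t2], t5], t3], t6], t4]
  word t1t3t5t2t4t6 has sign +1, contributing +[[[[[t1, t3], t5], t2], t4], t6]
  word t1t3t5t2t6t4 has sign -1, contributing -[[[[[t1, t3], t5], t2], t6], t4]
  word t1t4t6t2t3t5 has sign +1, contributing +[[[[[t1, t4], t6], t2], t3], t5]
  word t1t4t6t2t5t3 has sign -1, contributing -[[[[[t1, t4], t6], t2], t5], t3]
  word t1t4t6t3t5t2 has sign -1, contributing -[[[[[t1, t4], t6], t3], t5], t2]
  word t1t4t6t5t3t2 has sign +1, contributing +[[[[[t1, t4], t6], t5], t3], t2]
  word t1t5t3t2t4t6 has sign -1, contributing -[[[[[t1, t5], t3], t2], t4], t6]
  word t1t5t3t2t6t4 has sign +1, contributing +[[[[[t1, t5], t3], t2], t6], t4]
  word t1t6t4t2t3t5 has sign -1, contributing -[[[[[t1, t6], t4], t2], t3], t5]
  word t1t6t4t2t5t3 has sign +1, contributing +[[[[[t1, t6], t4], t2], t5], t3]
  word t1t6t4t3t5t2 has sign +1, contributing +[[[[[t1, t6], t4], t3], t5], t2]
  word t1t6t4t5t3t2 has sign -1, contributing -[[[[[t1, t6], t4], t5], t3], t2]

-[[[[[t1, t2], t3], t5], t4], t6] + [[[[[t1, t2], t3], t5], t6], t4] + [[[[[t1, t2], t5], t3], t4], t6] - [[[[[t1, t2], t5], t3], t6], t4] + [[[[[t1, t3], t5], t2], t4], t6] - [[[[[t1, t3], t5], t2], t6], t4] + [[[[[t1, t4], t6], t2], t3], t5] - [[[[[t1, t4], t6], t2], t5], t3] - [[[[[t1, t4], t6], t3], t5], t2] + [[[[[t1, t4], t6], t5], t3], t2] - [[[[[t1, t5], t3], t2], t4], t6] + [[[[[t1, t5], t3], t2], t6], t4] - [[[[[t1, t6], t4], t2], t3], t5] + [[[[[t1, t6], t4], t2], t5], t3] + [[[[[t1, t6], t4], t3], t5], t2] - [[[[[t1, t6], t4], t5], t3], t2]


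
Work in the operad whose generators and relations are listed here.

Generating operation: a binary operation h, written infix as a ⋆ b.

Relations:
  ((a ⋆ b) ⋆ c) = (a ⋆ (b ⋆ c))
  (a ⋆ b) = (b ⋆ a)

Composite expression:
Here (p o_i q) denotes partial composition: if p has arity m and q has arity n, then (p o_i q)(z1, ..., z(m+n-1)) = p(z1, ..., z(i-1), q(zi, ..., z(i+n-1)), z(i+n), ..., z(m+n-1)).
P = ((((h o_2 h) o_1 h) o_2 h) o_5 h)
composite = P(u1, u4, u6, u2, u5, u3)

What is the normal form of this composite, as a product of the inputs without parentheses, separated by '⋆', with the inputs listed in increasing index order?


u1 ⋆ u2 ⋆ u3 ⋆ u4 ⋆ u5 ⋆ u6


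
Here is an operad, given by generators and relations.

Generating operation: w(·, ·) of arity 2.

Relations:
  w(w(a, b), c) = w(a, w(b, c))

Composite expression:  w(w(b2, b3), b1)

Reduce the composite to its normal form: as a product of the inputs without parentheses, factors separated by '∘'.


b2 ∘ b3 ∘ b1


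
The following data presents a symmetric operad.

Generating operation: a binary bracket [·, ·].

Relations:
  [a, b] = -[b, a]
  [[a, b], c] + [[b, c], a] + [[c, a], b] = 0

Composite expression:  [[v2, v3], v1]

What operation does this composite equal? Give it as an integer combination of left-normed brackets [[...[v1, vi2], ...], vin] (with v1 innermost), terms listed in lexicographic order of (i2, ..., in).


-[[v1, v2], v3] + [[v1, v3], v2]

Expand each bracket as ab - ba; the v1-initial words give the coefficients.
Composite bracket: [[v2, v3], v1]
Applying ab - ba throughout gives 4 signed words (2^2 = 4).
The v1-initial words carry the normal form:
  the word v1v2v3 carries sign -1 and contributes -[[v1, v2], v3]
  the word v1v3v2 carries sign +1 and contributes +[[v1, v3], v2]


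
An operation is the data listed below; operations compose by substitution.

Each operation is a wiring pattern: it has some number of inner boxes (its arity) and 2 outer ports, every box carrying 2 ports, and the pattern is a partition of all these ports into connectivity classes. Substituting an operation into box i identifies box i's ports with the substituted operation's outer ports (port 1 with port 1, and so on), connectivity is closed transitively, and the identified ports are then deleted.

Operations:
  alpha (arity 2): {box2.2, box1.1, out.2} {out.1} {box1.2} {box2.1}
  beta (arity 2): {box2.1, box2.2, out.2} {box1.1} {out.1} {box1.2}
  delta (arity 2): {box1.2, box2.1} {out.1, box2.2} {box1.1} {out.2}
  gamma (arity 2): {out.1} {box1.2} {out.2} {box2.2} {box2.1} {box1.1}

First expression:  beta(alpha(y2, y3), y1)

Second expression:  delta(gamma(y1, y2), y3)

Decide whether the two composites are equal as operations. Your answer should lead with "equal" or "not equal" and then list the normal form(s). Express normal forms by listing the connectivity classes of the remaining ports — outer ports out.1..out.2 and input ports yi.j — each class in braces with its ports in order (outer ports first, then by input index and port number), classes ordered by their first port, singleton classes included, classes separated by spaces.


The first composite normalizes to {out.1} {out.2, y1.1, y1.2} {y2.1, y3.2} {y2.2} {y3.1}
The second composite normalizes to {out.1, y3.2} {out.2} {y1.1} {y1.2} {y2.1} {y2.2} {y3.1}
The forms do not match — not equal.

not equal; the first gives {out.1} {out.2, y1.1, y1.2} {y2.1, y3.2} {y2.2} {y3.1} and the second {out.1, y3.2} {out.2} {y1.1} {y1.2} {y2.1} {y2.2} {y3.1}


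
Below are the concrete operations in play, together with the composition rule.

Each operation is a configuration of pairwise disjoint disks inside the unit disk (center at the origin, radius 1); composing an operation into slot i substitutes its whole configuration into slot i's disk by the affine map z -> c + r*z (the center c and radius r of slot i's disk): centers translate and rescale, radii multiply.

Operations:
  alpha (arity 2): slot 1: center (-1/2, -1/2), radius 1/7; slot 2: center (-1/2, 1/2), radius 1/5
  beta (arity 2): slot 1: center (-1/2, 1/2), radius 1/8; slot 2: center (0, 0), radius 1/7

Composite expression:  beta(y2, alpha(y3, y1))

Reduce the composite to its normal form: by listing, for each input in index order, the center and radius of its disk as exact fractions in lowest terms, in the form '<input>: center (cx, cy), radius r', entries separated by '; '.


Follow each y-input down from beta: c' goes to c + r*c', radius to r*r'.
tracing y2 down its 1-map path: center (-1/2, 1/2), radius 1/8
tracing y3 down its 2-map path: center (-1/14, -1/14), radius 1/49
tracing y1 down its 2-map path: center (-1/14, 1/14), radius 1/35

y1: center (-1/14, 1/14), radius 1/35; y2: center (-1/2, 1/2), radius 1/8; y3: center (-1/14, -1/14), radius 1/49


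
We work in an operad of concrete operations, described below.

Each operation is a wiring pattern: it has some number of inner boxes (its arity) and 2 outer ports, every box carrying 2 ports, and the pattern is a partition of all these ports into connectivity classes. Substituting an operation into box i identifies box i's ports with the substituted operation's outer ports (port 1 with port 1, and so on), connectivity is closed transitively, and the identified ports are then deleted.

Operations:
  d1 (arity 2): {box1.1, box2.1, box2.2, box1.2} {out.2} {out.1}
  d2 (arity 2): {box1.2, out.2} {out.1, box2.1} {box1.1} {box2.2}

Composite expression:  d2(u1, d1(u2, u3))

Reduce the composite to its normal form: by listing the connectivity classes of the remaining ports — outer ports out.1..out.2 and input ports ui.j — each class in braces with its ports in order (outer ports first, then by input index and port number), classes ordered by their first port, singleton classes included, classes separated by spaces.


{out.1} {out.2, u1.2} {u1.1} {u2.1, u2.2, u3.1, u3.2}

Treat the ports identified at d2 as solder joints: merge, then drop.
d1 over (u2, u3) gives {out.1} {out.2} {u2.1, u2.2, u3.1, u3.2}, out.j being that stage's outer ports
d2 over (u1, u2, u3) gives {out.1} {out.2, u1.2} {u1.1} {u2.1, u2.2, u3.1, u3.2}, out.j being that stage's outer ports


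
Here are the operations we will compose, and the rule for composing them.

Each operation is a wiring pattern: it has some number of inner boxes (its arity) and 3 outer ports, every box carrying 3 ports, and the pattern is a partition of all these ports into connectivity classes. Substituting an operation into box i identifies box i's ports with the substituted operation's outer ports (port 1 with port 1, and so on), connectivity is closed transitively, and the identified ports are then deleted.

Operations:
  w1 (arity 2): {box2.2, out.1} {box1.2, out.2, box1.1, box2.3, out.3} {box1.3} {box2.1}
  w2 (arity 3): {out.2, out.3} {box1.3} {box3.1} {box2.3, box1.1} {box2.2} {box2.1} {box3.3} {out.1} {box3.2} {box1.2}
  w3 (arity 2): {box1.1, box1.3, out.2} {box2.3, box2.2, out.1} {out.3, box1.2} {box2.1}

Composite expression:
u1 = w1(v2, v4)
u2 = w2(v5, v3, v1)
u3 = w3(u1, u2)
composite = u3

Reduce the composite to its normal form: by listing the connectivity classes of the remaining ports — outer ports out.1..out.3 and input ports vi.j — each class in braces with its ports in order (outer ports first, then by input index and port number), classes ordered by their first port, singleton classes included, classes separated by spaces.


{out.1} {out.2, out.3, v2.1, v2.2, v4.2, v4.3} {v1.1} {v1.2} {v1.3} {v2.3} {v3.1} {v3.2} {v3.3, v5.1} {v4.1} {v5.2} {v5.3}

Two ports join when wires chain via w3-identified ports.
through w1, on inputs (v2, v4): {out.1, v4.2} {out.2, out.3, v2.1, v2.2, v4.3} {v2.3} {v4.1} (out.j = stage outer ports)
through w2, on inputs (v5, v3, v1): {out.1} {out.2, out.3} {v1.1} {v1.2} {v1.3} {v3.1} {v3.2} {v3.3, v5.1} {v5.2} {v5.3} (out.j = stage outer ports)
through w3, on inputs (v2, v4, v5, v3, v1): {out.1} {out.2, out.3, v2.1, v2.2, v4.2, v4.3} {v1.1} {v1.2} {v1.3} {v2.3} {v3.1} {v3.2} {v3.3, v5.1} {v4.1} {v5.2} {v5.3} (out.j = stage outer ports)


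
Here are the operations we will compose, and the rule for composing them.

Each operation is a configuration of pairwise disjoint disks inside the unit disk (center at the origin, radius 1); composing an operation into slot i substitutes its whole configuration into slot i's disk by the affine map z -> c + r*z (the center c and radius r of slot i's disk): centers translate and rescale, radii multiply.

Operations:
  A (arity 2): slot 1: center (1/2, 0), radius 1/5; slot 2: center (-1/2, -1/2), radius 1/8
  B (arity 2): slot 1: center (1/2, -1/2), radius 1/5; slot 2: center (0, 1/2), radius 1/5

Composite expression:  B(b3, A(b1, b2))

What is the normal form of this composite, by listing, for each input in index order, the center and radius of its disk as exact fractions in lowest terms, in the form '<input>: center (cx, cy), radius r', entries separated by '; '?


Nesting under B composes maps z -> c + r*z down each b-path.
for b3, the 1-step affine chain lands on center (1/2, -1/2), radius 1/5
for b1, the 2-step affine chain lands on center (1/10, 1/2), radius 1/25
for b2, the 2-step affine chain lands on center (-1/10, 2/5), radius 1/40

b1: center (1/10, 1/2), radius 1/25; b2: center (-1/10, 2/5), radius 1/40; b3: center (1/2, -1/2), radius 1/5


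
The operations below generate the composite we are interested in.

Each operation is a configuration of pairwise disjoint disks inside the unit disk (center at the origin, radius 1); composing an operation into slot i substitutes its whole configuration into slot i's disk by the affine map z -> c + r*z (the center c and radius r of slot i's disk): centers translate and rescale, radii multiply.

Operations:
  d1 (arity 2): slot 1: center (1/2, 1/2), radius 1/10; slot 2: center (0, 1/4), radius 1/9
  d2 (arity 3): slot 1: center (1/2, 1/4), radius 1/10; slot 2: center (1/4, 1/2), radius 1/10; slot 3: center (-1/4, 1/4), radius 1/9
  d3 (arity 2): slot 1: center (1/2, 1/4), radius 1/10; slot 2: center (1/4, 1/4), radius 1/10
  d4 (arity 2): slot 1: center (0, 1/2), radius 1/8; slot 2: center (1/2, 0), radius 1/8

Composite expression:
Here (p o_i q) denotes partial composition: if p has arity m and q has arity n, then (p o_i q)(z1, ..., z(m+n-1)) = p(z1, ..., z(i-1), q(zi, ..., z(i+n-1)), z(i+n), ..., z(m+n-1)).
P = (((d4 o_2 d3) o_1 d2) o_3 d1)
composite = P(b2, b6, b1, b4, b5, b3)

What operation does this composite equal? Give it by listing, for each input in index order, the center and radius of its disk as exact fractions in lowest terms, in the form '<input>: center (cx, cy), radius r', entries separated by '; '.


Below d4, radii multiply path by path; the b-disk centers shift.
b2 passes through 2 substitutions, ending at center (1/16, 17/32), radius 1/80
b6 passes through 2 substitutions, ending at center (1/32, 9/16), radius 1/80
b1 passes through 3 substitutions, ending at center (-7/288, 155/288), radius 1/720
b4 passes through 3 substitutions, ending at center (-1/32, 77/144), radius 1/648
b5 passes through 2 substitutions, ending at center (9/16, 1/32), radius 1/80
b3 passes through 2 substitutions, ending at center (17/32, 1/32), radius 1/80

b1: center (-7/288, 155/288), radius 1/720; b2: center (1/16, 17/32), radius 1/80; b3: center (17/32, 1/32), radius 1/80; b4: center (-1/32, 77/144), radius 1/648; b5: center (9/16, 1/32), radius 1/80; b6: center (1/32, 9/16), radius 1/80


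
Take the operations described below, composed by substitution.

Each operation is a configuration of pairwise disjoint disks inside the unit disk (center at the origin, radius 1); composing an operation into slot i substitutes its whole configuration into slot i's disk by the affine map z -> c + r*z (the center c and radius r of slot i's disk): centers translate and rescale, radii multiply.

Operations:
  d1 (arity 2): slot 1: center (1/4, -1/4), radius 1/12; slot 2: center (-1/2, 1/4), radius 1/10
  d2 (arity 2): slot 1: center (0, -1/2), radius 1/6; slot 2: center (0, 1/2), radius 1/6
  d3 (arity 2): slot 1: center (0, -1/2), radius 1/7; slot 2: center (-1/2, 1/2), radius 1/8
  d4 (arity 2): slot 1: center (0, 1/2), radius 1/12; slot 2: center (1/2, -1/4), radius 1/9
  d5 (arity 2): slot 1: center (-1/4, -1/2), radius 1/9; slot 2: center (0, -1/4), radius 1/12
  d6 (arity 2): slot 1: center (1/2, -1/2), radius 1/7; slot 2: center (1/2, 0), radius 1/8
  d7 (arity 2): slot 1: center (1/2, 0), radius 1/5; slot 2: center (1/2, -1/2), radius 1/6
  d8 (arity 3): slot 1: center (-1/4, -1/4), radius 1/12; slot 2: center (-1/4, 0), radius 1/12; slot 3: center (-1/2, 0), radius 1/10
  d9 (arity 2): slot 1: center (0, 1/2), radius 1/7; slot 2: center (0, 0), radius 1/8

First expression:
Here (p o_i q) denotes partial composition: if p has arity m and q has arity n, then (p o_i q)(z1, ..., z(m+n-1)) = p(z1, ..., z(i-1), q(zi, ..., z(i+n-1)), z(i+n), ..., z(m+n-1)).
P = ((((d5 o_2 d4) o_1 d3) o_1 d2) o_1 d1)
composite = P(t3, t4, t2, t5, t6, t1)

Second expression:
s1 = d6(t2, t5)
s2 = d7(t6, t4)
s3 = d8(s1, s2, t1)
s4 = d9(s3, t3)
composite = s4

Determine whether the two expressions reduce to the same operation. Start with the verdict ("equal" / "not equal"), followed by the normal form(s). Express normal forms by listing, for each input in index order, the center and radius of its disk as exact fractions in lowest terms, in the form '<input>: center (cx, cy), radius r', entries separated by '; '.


not equal; first: t1: center (1/24, -13/48), radius 1/108; t2: center (-1/4, -23/42), radius 1/378; t3: center (-377/1512, -853/1512), radius 1/4536; t4: center (-95/378, -851/1512), radius 1/3780; t5: center (-11/36, -4/9), radius 1/72; t6: center (0, -5/24), radius 1/144; second: t1: center (-1/14, 1/2), radius 1/70; t2: center (-5/168, 11/24), radius 1/588; t3: center (0, 0), radius 1/8; t4: center (-5/168, 83/168), radius 1/504; t5: center (-5/168, 13/28), radius 1/672; t6: center (-5/168, 1/2), radius 1/420

The first composite normalizes to t1: center (1/24, -13/48), radius 1/108; t2: center (-1/4, -23/42), radius 1/378; t3: center (-377/1512, -853/1512), radius 1/4536; t4: center (-95/378, -851/1512), radius 1/3780; t5: center (-11/36, -4/9), radius 1/72; t6: center (0, -5/24), radius 1/144
The second composite normalizes to t1: center (-1/14, 1/2), radius 1/70; t2: center (-5/168, 11/24), radius 1/588; t3: center (0, 0), radius 1/8; t4: center (-5/168, 83/168), radius 1/504; t5: center (-5/168, 13/28), radius 1/672; t6: center (-5/168, 1/2), radius 1/420
No match — not equal.


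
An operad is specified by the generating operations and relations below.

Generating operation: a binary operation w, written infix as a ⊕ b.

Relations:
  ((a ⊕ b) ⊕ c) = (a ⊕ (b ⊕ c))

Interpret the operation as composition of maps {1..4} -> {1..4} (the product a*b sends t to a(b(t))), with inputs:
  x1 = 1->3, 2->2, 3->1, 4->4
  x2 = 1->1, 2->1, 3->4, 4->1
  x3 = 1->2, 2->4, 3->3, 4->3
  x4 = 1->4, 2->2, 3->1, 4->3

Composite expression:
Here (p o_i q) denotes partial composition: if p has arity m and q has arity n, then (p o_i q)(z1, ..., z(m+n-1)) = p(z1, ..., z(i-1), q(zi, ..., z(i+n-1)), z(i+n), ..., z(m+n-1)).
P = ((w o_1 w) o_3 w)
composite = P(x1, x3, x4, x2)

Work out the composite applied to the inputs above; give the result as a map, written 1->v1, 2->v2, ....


1->1, 2->1, 3->1, 4->1


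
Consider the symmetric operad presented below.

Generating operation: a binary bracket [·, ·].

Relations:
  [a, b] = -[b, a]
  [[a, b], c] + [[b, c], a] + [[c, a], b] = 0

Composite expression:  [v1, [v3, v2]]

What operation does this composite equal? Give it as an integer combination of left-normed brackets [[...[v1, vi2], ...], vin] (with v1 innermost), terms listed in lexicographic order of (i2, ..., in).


Left-normed coefficients sit on the v1-initial expansion words.
Composite bracket: [v1, [v3, v2]]
Each bracket splits as ab - ba, giving 4 signed words (2^2 = 4).
Coefficients come from the v1-initial words:
  the word v1v2v3 carries sign -1 and contributes -[[v1, v2], v3]
  the word v1v3v2 carries sign +1 and contributes +[[v1, v3], v2]

-[[v1, v2], v3] + [[v1, v3], v2]


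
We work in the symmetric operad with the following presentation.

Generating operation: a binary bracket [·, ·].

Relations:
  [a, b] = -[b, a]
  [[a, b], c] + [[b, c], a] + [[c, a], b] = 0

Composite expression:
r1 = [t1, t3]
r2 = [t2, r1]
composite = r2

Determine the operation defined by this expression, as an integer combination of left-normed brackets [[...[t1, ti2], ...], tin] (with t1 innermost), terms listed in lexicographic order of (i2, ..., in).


-[[t1, t3], t2]

In the tensor algebra, words opening t1 carry the t1-anchored form.
Composite bracket: [t2, [t1, t3]]
Expanding via [a, b] = ab - ba: 4 signed words (2^2 = 4).
Coefficients come from the t1-initial words:
  word t1t3t2 has sign -1, contributing -[[t1, t3], t2]


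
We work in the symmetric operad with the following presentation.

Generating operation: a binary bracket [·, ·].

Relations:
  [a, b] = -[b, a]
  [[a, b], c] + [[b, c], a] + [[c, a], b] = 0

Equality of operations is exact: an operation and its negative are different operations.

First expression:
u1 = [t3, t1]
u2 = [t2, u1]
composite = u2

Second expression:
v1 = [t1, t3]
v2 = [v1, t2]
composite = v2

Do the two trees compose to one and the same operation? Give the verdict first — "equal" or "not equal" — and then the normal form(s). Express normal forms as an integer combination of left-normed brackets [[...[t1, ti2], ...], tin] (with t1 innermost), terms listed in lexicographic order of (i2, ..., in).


The first composite normalizes to [[t1, t3], t2]
The second composite normalizes to [[t1, t3], t2]
Identical normal forms: equal.

equal: each reduces to [[t1, t3], t2]


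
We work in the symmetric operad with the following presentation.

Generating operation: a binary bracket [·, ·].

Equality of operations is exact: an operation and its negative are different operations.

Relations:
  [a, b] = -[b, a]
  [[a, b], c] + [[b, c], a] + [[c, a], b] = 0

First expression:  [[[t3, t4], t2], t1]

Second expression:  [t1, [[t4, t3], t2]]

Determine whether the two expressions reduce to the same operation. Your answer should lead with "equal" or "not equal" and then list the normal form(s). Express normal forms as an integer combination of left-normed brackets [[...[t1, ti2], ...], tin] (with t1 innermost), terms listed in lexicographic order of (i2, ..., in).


Reducing the first expression gives [[[t1, t2], t3], t4] - [[[t1, t2], t4], t3] - [[[t1, t3], t4], t2] + [[[t1, t4], t3], t2]
Reducing the second expression gives [[[t1, t2], t3], t4] - [[[t1, t2], t4], t3] - [[[t1, t3], t4], t2] + [[[t1, t4], t3], t2]
Identical normal forms: equal.

equal; the common form is [[[t1, t2], t3], t4] - [[[t1, t2], t4], t3] - [[[t1, t3], t4], t2] + [[[t1, t4], t3], t2]


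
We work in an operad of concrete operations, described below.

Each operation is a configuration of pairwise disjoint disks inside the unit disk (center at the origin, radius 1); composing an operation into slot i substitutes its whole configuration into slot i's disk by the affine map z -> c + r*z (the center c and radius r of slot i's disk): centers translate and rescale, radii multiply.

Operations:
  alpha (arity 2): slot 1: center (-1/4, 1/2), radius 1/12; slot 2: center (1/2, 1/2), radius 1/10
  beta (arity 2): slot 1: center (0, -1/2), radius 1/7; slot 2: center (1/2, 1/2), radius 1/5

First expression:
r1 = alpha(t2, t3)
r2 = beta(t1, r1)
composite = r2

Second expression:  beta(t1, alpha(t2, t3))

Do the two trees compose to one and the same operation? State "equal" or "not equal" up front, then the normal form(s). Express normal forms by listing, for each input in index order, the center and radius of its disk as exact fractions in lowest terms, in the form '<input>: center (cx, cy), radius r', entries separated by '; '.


equal — both sides give t1: center (0, -1/2), radius 1/7; t2: center (9/20, 3/5), radius 1/60; t3: center (3/5, 3/5), radius 1/50


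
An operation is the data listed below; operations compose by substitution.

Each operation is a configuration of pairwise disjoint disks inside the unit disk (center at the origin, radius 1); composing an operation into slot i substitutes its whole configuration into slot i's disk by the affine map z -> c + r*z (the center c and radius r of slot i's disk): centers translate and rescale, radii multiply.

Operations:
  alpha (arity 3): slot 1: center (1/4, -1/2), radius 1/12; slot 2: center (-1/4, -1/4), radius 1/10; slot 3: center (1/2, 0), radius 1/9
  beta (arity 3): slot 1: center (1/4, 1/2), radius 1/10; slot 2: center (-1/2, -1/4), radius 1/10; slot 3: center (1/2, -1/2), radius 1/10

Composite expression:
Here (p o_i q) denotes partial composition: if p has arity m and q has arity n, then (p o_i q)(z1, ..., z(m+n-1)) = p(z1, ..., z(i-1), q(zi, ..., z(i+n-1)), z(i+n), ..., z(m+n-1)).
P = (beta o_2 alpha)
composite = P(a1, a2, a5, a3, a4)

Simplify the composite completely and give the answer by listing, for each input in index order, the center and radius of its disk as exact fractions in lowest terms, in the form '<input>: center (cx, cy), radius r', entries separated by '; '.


a1: center (1/4, 1/2), radius 1/10; a2: center (-19/40, -3/10), radius 1/120; a3: center (-9/20, -1/4), radius 1/90; a4: center (1/2, -1/2), radius 1/10; a5: center (-21/40, -11/40), radius 1/100

Affine substitution under beta: radii multiply and a-centers shift.
a1: after 1 affine step, its disk has center (1/4, 1/2), radius 1/10
a2: after 2 affine steps, its disk has center (-19/40, -3/10), radius 1/120
a5: after 2 affine steps, its disk has center (-21/40, -11/40), radius 1/100
a3: after 2 affine steps, its disk has center (-9/20, -1/4), radius 1/90
a4: after 1 affine step, its disk has center (1/2, -1/2), radius 1/10


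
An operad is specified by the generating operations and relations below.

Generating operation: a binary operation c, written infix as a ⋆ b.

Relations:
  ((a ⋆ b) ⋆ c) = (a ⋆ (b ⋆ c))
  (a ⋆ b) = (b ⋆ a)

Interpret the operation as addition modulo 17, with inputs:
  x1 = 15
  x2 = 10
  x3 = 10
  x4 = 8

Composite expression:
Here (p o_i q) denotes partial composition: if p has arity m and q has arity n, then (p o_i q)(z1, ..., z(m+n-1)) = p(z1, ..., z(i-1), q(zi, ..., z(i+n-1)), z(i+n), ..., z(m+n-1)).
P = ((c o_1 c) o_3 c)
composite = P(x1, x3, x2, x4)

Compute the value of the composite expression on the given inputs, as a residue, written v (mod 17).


(x1 ⋆ x3) = 8
(x2 ⋆ x4) = 1
((x1 ⋆ x3) ⋆ (x2 ⋆ x4)) = 9

9 (mod 17)


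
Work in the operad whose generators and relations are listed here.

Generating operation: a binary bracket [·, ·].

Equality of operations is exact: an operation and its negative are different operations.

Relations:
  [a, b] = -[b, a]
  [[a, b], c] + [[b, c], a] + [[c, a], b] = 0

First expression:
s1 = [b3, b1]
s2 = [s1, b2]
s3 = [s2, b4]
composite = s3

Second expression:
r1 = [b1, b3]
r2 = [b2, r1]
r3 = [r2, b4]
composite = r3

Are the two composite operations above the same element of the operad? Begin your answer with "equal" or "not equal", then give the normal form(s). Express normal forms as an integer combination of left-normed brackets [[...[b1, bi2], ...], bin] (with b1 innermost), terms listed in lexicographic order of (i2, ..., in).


equal; the common form is -[[[b1, b3], b2], b4]
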